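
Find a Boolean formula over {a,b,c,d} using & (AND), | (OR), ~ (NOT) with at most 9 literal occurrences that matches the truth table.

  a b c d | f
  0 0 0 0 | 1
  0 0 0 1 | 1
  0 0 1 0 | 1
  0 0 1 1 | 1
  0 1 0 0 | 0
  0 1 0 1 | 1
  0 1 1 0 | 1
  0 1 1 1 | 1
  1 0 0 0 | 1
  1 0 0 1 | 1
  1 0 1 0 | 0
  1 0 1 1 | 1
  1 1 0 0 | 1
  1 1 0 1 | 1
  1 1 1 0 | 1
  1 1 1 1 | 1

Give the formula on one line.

((((c | (~b & ~a)) | ~b) & (~c | ~a)) | ((a & b) | d))

  ~b = 1111000011110000
  ~a = 1111111100000000
  (~b & ~a) = 1111000000000000
  (c | (~b & ~a)) = 1111001100110011
  ((c | (~b & ~a)) | ~b) = 1111001111110011
  ~c = 1100110011001100
  (~c | ~a) = 1111111111001100
  (((c | (~b & ~a)) | ~b) & (~c | ~a)) = 1111001111000000
  (a & b) = 0000000000001111
  ((a & b) | d) = 0101010101011111
  ((((c | (~b & ~a)) | ~b) & (~c | ~a)) | ((a & b) | d)) = 1111011111011111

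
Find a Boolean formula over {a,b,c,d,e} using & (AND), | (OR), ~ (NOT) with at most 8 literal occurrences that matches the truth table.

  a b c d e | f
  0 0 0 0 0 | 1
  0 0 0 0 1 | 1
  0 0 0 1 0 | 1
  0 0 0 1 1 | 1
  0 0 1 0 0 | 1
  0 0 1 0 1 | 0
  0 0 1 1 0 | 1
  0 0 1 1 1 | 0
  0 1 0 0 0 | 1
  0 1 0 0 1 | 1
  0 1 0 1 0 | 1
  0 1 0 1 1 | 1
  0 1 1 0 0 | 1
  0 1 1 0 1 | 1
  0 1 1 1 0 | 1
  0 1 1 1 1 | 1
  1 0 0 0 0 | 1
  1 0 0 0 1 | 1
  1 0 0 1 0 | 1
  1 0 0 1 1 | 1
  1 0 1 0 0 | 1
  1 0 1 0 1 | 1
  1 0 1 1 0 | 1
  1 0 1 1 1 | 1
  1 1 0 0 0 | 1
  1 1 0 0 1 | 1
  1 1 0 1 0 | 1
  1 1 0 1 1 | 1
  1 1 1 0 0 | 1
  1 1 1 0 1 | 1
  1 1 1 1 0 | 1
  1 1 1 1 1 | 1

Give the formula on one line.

  (d & a) = 00000000000000000011001100110011
  ~e = 10101010101010101010101010101010
  ~c = 11110000111100001111000011110000
  (~e | ~c) = 11111010111110101111101011111010
  ((d & a) | (~e | ~c)) = 11111010111110101111101111111011
  ~a = 11111111111111110000000000000000
  (~a & b) = 00000000111111110000000000000000
  (a | ~c) = 11110000111100001111111111111111
  ((~a & b) | (a | ~c)) = 11110000111111111111111111111111
  (((d & a) | (~e | ~c)) | ((~a & b) | (a | ~c))) = 11111010111111111111111111111111

(((d & a) | (~e | ~c)) | ((~a & b) | (a | ~c)))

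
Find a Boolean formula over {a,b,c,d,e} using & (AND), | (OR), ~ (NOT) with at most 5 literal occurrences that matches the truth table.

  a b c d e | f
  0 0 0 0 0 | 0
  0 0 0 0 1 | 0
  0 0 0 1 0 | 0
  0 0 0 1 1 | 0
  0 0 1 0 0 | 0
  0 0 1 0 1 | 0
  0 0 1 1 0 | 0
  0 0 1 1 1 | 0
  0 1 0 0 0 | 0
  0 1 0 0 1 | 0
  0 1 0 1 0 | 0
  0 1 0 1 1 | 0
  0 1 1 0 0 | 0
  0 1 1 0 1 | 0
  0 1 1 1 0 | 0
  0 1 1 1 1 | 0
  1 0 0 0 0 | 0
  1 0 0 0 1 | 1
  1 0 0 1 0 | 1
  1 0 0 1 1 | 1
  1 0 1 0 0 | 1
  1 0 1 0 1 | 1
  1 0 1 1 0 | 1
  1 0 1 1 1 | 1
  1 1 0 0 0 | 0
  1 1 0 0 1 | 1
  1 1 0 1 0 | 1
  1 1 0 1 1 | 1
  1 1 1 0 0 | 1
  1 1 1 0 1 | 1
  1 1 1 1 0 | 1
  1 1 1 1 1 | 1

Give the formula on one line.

  (d | c) = 00111111001111110011111100111111
  ((d | c) | e) = 01111111011111110111111101111111
  (a & ((d | c) | e)) = 00000000000000000111111101111111

(a & ((d | c) | e))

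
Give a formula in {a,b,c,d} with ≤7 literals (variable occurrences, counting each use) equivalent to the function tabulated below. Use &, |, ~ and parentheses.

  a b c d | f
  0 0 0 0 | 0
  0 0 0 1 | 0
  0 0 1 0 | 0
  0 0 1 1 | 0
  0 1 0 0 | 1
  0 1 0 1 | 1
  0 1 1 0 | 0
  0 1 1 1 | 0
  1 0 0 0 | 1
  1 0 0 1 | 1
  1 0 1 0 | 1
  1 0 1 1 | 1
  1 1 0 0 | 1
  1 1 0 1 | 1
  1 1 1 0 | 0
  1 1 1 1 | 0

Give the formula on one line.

((~b & a) | (b & ~c))

  ~b = 1111000011110000
  (~b & a) = 0000000011110000
  ~c = 1100110011001100
  (b & ~c) = 0000110000001100
  ((~b & a) | (b & ~c)) = 0000110011111100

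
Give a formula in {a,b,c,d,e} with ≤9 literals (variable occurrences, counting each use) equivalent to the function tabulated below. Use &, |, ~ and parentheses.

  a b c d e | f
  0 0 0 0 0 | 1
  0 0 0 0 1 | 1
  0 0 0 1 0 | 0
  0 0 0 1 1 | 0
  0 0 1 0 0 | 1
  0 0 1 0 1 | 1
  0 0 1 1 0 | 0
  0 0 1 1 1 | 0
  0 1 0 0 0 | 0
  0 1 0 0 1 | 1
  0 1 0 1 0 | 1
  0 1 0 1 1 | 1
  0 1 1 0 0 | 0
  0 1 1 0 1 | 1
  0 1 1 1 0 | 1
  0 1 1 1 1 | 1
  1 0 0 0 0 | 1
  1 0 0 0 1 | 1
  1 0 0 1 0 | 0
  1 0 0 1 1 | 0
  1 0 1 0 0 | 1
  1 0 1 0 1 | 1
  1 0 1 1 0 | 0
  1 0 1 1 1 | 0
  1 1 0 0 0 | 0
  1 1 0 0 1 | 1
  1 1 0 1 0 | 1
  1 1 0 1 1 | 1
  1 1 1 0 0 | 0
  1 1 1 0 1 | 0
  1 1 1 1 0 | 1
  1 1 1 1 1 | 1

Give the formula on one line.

((~d & (~b | ((~c | ~a) & e))) | (d & b))

  ~d = 11001100110011001100110011001100
  ~b = 11111111000000001111111100000000
  ~c = 11110000111100001111000011110000
  ~a = 11111111111111110000000000000000
  (~c | ~a) = 11111111111111111111000011110000
  ((~c | ~a) & e) = 01010101010101010101000001010000
  (~b | ((~c | ~a) & e)) = 11111111010101011111111101010000
  (~d & (~b | ((~c | ~a) & e))) = 11001100010001001100110001000000
  (d & b) = 00000000001100110000000000110011
  ((~d & (~b | ((~c | ~a) & e))) | (d & b)) = 11001100011101111100110001110011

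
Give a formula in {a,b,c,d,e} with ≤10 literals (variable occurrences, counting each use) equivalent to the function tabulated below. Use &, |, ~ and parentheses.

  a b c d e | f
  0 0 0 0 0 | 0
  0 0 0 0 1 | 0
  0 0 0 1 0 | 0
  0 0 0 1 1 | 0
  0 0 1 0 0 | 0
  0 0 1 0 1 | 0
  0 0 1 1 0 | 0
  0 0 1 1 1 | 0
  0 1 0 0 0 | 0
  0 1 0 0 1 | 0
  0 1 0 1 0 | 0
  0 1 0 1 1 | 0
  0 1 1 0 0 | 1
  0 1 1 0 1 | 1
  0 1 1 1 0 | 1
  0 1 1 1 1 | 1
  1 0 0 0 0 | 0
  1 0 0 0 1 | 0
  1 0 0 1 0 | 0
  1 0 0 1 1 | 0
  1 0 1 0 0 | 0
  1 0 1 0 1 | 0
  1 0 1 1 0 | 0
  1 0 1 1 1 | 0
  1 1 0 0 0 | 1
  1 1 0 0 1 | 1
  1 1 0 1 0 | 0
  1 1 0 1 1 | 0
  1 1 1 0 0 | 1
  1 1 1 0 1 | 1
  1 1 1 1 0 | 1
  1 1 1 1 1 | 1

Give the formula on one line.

(b & ((((~b | c) & ~c) | c) | (~d & (d | a))))

  ~b = 11111111000000001111111100000000
  (~b | c) = 11111111000011111111111100001111
  ~c = 11110000111100001111000011110000
  ((~b | c) & ~c) = 11110000000000001111000000000000
  (((~b | c) & ~c) | c) = 11111111000011111111111100001111
  ~d = 11001100110011001100110011001100
  (d | a) = 00110011001100111111111111111111
  (~d & (d | a)) = 00000000000000001100110011001100
  ((((~b | c) & ~c) | c) | (~d & (d | a))) = 11111111000011111111111111001111
  (b & ((((~b | c) & ~c) | c) | (~d & (d | a)))) = 00000000000011110000000011001111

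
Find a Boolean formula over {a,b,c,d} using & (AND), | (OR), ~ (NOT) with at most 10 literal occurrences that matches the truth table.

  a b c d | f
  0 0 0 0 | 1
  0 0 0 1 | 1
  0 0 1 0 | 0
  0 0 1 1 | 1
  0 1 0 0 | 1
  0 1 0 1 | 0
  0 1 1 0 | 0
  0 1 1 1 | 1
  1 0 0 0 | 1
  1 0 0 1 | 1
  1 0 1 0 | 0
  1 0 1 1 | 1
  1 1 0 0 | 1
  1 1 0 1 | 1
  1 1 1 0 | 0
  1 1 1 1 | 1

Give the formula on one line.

((~c | d) & ((~d | (c | a)) | ((~d & ~b) | (~b & d))))

  ~c = 1100110011001100
  (~c | d) = 1101110111011101
  ~d = 1010101010101010
  (c | a) = 0011001111111111
  (~d | (c | a)) = 1011101111111111
  ~b = 1111000011110000
  (~d & ~b) = 1010000010100000
  (~b & d) = 0101000001010000
  ((~d & ~b) | (~b & d)) = 1111000011110000
  ((~d | (c | a)) | ((~d & ~b) | (~b & d))) = 1111101111111111
  ((~c | d) & ((~d | (c | a)) | ((~d & ~b) | (~b & d)))) = 1101100111011101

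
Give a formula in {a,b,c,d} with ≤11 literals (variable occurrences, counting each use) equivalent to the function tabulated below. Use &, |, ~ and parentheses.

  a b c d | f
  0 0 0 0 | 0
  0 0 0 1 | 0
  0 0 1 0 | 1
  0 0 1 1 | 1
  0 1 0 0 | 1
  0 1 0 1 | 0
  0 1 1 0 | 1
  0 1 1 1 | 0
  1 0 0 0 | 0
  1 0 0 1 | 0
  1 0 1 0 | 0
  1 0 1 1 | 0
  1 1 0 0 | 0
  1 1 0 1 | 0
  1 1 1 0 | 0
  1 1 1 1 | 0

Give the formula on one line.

  ~d = 1010101010101010
  (a | ~d) = 1010101011111111
  (d & (a | ~d)) = 0000000001010101
  (b | (d & (a | ~d))) = 0000111101011111
  (c | (b | (d & (a | ~d)))) = 0011111101111111
  ~b = 1111000011110000
  (~b | ~d) = 1111101011111010
  ((c | (b | (d & (a | ~d)))) & (~b | ~d)) = 0011101001111010
  ~a = 1111111100000000
  (((c | (b | (d & (a | ~d)))) & (~b | ~d)) & ~a) = 0011101000000000

(((c | (b | (d & (a | ~d)))) & (~b | ~d)) & ~a)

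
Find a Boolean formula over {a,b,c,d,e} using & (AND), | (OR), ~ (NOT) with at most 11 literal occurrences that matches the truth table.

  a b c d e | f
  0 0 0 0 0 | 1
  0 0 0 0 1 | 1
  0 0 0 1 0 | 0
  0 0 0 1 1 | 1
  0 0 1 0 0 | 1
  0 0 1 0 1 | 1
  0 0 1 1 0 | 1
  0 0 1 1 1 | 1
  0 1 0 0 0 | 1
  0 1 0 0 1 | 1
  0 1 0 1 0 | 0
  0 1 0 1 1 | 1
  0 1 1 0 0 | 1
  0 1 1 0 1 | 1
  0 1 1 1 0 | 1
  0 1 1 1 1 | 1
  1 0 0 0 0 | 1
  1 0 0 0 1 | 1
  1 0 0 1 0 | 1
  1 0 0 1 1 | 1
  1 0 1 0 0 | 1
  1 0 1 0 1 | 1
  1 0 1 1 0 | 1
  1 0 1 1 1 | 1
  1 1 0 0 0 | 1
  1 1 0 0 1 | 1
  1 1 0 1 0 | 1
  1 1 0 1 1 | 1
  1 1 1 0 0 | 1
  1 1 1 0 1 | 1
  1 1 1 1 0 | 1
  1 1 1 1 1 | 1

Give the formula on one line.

(((c | e) | ((~e & ~d) | ((a | b) & (e & ~a)))) | a)

  (c | e) = 01011111010111110101111101011111
  ~e = 10101010101010101010101010101010
  ~d = 11001100110011001100110011001100
  (~e & ~d) = 10001000100010001000100010001000
  (a | b) = 00000000111111111111111111111111
  ~a = 11111111111111110000000000000000
  (e & ~a) = 01010101010101010000000000000000
  ((a | b) & (e & ~a)) = 00000000010101010000000000000000
  ((~e & ~d) | ((a | b) & (e & ~a))) = 10001000110111011000100010001000
  ((c | e) | ((~e & ~d) | ((a | b) & (e & ~a)))) = 11011111110111111101111111011111
  (((c | e) | ((~e & ~d) | ((a | b) & (e & ~a)))) | a) = 11011111110111111111111111111111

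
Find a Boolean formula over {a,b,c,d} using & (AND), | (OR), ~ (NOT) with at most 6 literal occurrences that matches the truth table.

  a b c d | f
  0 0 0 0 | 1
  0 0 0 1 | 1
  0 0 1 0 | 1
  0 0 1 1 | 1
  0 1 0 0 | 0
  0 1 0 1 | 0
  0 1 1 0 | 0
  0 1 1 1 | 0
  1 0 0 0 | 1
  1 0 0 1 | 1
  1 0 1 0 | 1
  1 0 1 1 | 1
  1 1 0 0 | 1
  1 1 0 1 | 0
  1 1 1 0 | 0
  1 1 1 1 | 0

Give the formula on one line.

  ~b = 1111000011110000
  ~d = 1010101010101010
  (b & ~d) = 0000101000001010
  ((b & ~d) & a) = 0000000000001010
  ~c = 1100110011001100
  (~d & ~c) = 1000100010001000
  (((b & ~d) & a) & (~d & ~c)) = 0000000000001000
  (~b | (((b & ~d) & a) & (~d & ~c))) = 1111000011111000

(~b | (((b & ~d) & a) & (~d & ~c)))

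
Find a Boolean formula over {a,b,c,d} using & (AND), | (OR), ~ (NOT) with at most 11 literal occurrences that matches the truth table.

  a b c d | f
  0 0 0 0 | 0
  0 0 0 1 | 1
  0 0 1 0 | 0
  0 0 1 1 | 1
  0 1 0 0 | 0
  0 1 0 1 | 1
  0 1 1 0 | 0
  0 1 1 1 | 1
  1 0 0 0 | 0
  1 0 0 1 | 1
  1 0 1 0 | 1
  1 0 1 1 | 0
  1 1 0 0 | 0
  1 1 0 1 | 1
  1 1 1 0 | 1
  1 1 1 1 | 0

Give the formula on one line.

  ~a = 1111111100000000
  ~c = 1100110011001100
  (a & ~c) = 0000000011001100
  (~a | (a & ~c)) = 1111111111001100
  (c | d) = 0111011101110111
  ((~a | (a & ~c)) & (c | d)) = 0111011101000100
  (d & ((~a | (a & ~c)) & (c | d))) = 0101010101000100
  (a & c) = 0000000000110011
  ~d = 1010101010101010
  ((a & c) & ~d) = 0000000000100010
  ((d & ((~a | (a & ~c)) & (c | d))) | ((a & c) & ~d)) = 0101010101100110

((d & ((~a | (a & ~c)) & (c | d))) | ((a & c) & ~d))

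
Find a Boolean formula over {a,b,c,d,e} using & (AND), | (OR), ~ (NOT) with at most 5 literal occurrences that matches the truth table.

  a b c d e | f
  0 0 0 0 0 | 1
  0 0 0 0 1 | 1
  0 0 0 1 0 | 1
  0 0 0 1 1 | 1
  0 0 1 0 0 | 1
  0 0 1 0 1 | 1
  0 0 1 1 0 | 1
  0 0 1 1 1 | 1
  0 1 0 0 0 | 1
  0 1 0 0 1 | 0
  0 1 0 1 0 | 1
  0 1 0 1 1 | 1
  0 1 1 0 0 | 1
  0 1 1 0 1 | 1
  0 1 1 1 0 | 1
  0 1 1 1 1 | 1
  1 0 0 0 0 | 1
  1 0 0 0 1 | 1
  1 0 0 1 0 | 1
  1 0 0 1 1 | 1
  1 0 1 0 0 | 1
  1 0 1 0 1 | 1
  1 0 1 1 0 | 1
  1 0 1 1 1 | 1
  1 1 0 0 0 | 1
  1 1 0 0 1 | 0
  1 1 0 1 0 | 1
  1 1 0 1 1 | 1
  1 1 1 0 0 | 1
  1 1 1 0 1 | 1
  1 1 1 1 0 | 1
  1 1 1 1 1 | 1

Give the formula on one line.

  (c | d) = 00111111001111110011111100111111
  ~e = 10101010101010101010101010101010
  ((c | d) | ~e) = 10111111101111111011111110111111
  ~b = 11111111000000001111111100000000
  (((c | d) | ~e) | ~b) = 11111111101111111111111110111111

(((c | d) | ~e) | ~b)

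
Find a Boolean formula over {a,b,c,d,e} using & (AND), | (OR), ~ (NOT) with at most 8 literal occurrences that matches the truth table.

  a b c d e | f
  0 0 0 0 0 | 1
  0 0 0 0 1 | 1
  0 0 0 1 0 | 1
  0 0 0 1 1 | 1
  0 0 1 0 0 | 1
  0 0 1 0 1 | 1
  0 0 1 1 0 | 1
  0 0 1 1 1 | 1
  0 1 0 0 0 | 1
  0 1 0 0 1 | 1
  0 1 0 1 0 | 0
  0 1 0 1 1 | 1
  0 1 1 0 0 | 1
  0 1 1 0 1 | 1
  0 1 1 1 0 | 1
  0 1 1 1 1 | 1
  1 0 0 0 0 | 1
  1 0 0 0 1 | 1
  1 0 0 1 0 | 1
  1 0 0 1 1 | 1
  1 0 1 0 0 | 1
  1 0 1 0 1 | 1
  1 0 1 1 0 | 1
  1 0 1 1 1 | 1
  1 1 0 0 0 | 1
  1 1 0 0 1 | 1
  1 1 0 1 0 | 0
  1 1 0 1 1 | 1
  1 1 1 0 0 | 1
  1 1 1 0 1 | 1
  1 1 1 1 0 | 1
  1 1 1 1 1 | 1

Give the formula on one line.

  ~d = 11001100110011001100110011001100
  ~b = 11111111000000001111111100000000
  (c & d) = 00000011000000110000001100000011
  (e | (c & d)) = 01010111010101110101011101010111
  (~b | (e | (c & d))) = 11111111010101111111111101010111
  (~d | (~b | (e | (c & d)))) = 11111111110111111111111111011111

(~d | (~b | (e | (c & d))))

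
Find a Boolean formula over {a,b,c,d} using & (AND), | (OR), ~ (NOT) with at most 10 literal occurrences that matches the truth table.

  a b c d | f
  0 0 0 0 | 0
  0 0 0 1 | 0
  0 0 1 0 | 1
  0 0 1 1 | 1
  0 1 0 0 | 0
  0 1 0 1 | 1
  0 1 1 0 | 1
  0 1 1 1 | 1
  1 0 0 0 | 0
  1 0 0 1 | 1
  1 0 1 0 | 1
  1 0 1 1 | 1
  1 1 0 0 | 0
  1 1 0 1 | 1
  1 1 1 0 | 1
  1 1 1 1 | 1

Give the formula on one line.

(c | ((d & a) | ((b & (~a & d)) & ((~b | ~a) & ~c))))

  (d & a) = 0000000001010101
  ~a = 1111111100000000
  (~a & d) = 0101010100000000
  (b & (~a & d)) = 0000010100000000
  ~b = 1111000011110000
  (~b | ~a) = 1111111111110000
  ~c = 1100110011001100
  ((~b | ~a) & ~c) = 1100110011000000
  ((b & (~a & d)) & ((~b | ~a) & ~c)) = 0000010000000000
  ((d & a) | ((b & (~a & d)) & ((~b | ~a) & ~c))) = 0000010001010101
  (c | ((d & a) | ((b & (~a & d)) & ((~b | ~a) & ~c)))) = 0011011101110111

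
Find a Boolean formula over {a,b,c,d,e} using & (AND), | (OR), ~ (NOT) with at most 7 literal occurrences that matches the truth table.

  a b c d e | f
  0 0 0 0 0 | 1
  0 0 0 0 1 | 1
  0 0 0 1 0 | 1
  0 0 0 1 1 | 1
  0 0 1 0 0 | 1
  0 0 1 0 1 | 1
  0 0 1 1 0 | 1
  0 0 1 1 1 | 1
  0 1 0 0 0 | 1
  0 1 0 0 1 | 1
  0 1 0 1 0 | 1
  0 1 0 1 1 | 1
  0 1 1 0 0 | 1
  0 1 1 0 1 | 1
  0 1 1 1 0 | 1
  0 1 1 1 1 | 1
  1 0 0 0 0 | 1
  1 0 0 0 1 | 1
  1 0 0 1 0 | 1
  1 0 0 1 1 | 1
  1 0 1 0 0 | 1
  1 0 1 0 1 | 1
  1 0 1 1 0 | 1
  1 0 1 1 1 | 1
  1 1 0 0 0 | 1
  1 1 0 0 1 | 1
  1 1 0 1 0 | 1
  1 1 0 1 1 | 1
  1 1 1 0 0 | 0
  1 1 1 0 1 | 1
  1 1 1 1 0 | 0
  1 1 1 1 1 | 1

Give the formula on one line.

  ~a = 11111111111111110000000000000000
  (~a | e) = 11111111111111110101010101010101
  ~c = 11110000111100001111000011110000
  ~b = 11111111000000001111111100000000
  (~c | ~b) = 11111111111100001111111111110000
  ((~a | e) | (~c | ~b)) = 11111111111111111111111111110101

((~a | e) | (~c | ~b))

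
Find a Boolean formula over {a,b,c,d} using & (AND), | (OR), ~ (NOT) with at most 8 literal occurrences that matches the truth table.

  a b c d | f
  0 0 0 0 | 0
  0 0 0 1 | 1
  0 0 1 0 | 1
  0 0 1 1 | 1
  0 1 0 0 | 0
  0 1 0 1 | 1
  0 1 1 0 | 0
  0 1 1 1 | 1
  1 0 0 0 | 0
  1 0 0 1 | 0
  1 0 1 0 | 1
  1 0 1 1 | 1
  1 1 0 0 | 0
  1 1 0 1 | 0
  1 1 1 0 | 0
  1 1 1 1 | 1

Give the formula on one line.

(((~a & d) | c) & ((c & ~b) | d))

  ~a = 1111111100000000
  (~a & d) = 0101010100000000
  ((~a & d) | c) = 0111011100110011
  ~b = 1111000011110000
  (c & ~b) = 0011000000110000
  ((c & ~b) | d) = 0111010101110101
  (((~a & d) | c) & ((c & ~b) | d)) = 0111010100110001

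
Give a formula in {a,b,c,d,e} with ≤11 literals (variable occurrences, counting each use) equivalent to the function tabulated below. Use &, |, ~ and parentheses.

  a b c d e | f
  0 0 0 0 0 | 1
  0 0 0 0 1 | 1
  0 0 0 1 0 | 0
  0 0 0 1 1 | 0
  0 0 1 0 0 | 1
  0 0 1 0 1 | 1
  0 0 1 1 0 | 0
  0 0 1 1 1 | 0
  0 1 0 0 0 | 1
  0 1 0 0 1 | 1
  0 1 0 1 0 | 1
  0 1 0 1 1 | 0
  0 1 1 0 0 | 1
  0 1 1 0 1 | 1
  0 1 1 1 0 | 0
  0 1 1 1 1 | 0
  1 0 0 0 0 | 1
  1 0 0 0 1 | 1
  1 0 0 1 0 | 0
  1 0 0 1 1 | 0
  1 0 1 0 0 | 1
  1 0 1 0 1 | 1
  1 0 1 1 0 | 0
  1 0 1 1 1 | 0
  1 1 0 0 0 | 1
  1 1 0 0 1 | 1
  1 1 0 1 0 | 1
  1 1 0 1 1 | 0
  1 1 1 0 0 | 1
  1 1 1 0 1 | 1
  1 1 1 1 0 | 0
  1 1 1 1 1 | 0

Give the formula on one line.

  ~d = 11001100110011001100110011001100
  (a | c) = 00001111000011111111111111111111
  (~d & (a | c)) = 00001100000011001100110011001100
  ~c = 11110000111100001111000011110000
  (~c | b) = 11110000111111111111000011111111
  ((~c | b) & ~d) = 11000000110011001100000011001100
  ((~d & (a | c)) | ((~c | b) & ~d)) = 11001100110011001100110011001100
  ~e = 10101010101010101010101010101010
  (~e & ~c) = 10100000101000001010000010100000
  (b & (~e & ~c)) = 00000000101000000000000010100000
  (((~d & (a | c)) | ((~c | b) & ~d)) | (b & (~e & ~c))) = 11001100111011001100110011101100

(((~d & (a | c)) | ((~c | b) & ~d)) | (b & (~e & ~c)))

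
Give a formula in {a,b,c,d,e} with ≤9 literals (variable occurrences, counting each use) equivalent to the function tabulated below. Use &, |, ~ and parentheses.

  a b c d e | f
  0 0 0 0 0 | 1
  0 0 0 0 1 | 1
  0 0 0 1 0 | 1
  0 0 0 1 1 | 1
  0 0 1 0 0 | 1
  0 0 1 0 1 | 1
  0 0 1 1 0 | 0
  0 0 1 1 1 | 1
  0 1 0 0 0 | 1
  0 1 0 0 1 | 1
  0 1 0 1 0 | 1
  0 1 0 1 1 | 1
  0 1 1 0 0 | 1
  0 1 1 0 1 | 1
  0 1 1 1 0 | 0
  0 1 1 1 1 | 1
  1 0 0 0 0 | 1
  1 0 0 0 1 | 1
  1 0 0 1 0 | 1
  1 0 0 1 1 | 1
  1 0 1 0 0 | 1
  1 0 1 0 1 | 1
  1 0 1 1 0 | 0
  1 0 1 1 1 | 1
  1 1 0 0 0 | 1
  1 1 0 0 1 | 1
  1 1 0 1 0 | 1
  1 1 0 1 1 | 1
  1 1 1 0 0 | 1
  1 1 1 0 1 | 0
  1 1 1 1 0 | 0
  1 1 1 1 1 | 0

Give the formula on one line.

(((~a | (e & ~b)) & e) | (~c | (~d & (~e & c))))

  ~a = 11111111111111110000000000000000
  ~b = 11111111000000001111111100000000
  (e & ~b) = 01010101000000000101010100000000
  (~a | (e & ~b)) = 11111111111111110101010100000000
  ((~a | (e & ~b)) & e) = 01010101010101010101010100000000
  ~c = 11110000111100001111000011110000
  ~d = 11001100110011001100110011001100
  ~e = 10101010101010101010101010101010
  (~e & c) = 00001010000010100000101000001010
  (~d & (~e & c)) = 00001000000010000000100000001000
  (~c | (~d & (~e & c))) = 11111000111110001111100011111000
  (((~a | (e & ~b)) & e) | (~c | (~d & (~e & c)))) = 11111101111111011111110111111000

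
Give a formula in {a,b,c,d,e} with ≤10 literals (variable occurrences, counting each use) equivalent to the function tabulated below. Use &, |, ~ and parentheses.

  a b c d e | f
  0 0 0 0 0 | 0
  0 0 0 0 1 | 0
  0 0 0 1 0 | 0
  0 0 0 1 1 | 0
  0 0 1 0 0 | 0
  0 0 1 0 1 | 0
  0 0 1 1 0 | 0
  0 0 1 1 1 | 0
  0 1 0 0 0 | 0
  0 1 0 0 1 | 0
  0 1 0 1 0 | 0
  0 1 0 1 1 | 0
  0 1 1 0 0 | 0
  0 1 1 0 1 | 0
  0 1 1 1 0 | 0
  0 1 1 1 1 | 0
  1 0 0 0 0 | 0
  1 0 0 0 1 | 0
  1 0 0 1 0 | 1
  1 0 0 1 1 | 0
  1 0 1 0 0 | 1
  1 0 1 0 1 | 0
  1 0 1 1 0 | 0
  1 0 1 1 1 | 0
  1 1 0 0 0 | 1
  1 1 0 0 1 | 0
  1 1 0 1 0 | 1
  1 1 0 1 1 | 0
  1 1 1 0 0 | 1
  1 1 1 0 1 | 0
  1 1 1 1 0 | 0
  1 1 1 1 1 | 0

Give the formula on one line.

  ~d = 11001100110011001100110011001100
  ~c = 11110000111100001111000011110000
  (~d | ~c) = 11111100111111001111110011111100
  ~e = 10101010101010101010101010101010
  (d | b) = 00110011111111110011001111111111
  (d | c) = 00111111001111110011111100111111
  ((d | b) | (d | c)) = 00111111111111110011111111111111
  (~e & ((d | b) | (d | c))) = 00101010101010100010101010101010
  ((~d | ~c) & (~e & ((d | b) | (d | c)))) = 00101000101010000010100010101000
  (a & ((~d | ~c) & (~e & ((d | b) | (d | c))))) = 00000000000000000010100010101000

(a & ((~d | ~c) & (~e & ((d | b) | (d | c)))))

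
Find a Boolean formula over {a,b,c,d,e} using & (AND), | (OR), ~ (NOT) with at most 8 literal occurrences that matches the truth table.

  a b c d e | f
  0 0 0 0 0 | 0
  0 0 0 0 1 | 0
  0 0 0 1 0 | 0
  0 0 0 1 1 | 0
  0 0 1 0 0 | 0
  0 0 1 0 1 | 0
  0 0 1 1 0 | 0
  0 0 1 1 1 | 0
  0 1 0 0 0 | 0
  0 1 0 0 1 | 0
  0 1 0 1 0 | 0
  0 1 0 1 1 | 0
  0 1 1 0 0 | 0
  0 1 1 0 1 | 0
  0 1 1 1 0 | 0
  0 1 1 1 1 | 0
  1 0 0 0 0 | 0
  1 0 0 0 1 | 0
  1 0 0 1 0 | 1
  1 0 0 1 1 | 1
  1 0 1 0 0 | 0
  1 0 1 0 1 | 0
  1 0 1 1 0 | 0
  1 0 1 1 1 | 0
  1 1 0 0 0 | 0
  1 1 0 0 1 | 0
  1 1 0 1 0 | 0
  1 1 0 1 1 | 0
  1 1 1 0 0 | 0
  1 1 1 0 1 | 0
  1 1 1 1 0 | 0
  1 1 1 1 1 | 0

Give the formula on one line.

  ~a = 11111111111111110000000000000000
  ~c = 11110000111100001111000011110000
  (~a | ~c) = 11111111111111111111000011110000
  (d & (~a | ~c)) = 00110011001100110011000000110000
  ~e = 10101010101010101010101010101010
  (~e | ~c) = 11111010111110101111101011111010
  (a & (~e | ~c)) = 00000000000000001111101011111010
  ~b = 11111111000000001111111100000000
  (~b & a) = 00000000000000001111111100000000
  ((a & (~e | ~c)) & (~b & a)) = 00000000000000001111101000000000
  ((d & (~a | ~c)) & ((a & (~e | ~c)) & (~b & a))) = 00000000000000000011000000000000

((d & (~a | ~c)) & ((a & (~e | ~c)) & (~b & a)))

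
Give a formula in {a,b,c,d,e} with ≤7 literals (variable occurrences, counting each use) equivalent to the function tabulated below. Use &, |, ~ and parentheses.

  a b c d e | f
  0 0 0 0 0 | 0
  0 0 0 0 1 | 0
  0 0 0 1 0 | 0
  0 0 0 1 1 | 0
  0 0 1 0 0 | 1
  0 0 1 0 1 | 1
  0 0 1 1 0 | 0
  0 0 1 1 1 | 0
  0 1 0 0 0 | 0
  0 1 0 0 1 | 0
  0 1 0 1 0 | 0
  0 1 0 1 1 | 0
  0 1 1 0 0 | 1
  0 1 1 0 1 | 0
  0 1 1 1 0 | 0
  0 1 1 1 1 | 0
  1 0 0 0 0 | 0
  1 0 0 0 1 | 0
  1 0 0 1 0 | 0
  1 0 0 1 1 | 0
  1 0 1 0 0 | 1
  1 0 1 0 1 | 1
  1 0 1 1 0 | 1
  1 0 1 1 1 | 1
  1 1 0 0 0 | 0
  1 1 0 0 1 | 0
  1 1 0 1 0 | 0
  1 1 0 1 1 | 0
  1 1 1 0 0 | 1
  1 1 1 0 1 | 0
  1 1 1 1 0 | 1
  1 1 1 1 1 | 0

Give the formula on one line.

(((c & ~e) | ~b) & ((a | ~d) & (c | b)))

  ~e = 10101010101010101010101010101010
  (c & ~e) = 00001010000010100000101000001010
  ~b = 11111111000000001111111100000000
  ((c & ~e) | ~b) = 11111111000010101111111100001010
  ~d = 11001100110011001100110011001100
  (a | ~d) = 11001100110011001111111111111111
  (c | b) = 00001111111111110000111111111111
  ((a | ~d) & (c | b)) = 00001100110011000000111111111111
  (((c & ~e) | ~b) & ((a | ~d) & (c | b))) = 00001100000010000000111100001010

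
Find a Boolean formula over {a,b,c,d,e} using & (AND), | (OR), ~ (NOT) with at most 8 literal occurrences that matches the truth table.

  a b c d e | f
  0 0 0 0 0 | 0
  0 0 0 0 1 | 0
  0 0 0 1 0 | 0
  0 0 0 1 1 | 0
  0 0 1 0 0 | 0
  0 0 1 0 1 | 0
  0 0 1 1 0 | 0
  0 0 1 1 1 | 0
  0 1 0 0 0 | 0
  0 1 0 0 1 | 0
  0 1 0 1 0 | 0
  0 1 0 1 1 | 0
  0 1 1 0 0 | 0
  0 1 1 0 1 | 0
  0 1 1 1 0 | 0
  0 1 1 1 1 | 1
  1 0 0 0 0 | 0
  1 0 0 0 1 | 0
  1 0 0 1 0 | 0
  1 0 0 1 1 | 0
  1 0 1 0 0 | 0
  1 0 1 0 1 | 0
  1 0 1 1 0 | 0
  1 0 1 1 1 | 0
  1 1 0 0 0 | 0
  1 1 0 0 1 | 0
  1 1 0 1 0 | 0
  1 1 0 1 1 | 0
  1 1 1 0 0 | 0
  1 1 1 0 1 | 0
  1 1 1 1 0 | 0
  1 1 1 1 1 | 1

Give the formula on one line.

  (b & d) = 00000000001100110000000000110011
  ~a = 11111111111111110000000000000000
  (b & ~a) = 00000000111111110000000000000000
  ((b & d) | (b & ~a)) = 00000000111111110000000000110011
  (c & ((b & d) | (b & ~a))) = 00000000000011110000000000000011
  (d & e) = 00010001000100010001000100010001
  ((c & ((b & d) | (b & ~a))) & (d & e)) = 00000000000000010000000000000001

((c & ((b & d) | (b & ~a))) & (d & e))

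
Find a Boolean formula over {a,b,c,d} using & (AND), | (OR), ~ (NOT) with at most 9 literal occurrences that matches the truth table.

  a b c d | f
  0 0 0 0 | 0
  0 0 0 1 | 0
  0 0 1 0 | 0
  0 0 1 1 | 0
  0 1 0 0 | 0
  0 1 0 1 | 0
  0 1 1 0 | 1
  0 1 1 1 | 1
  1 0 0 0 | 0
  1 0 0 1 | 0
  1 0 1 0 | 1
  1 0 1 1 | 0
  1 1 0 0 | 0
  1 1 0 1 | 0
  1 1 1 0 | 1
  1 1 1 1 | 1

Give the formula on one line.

  (b & c) = 0000001100000011
  (d & b) = 0000010100000101
  (a | (d & b)) = 0000010111111111
  (c & (a | (d & b))) = 0000000100110011
  ~d = 1010101010101010
  ~b = 1111000011110000
  ~a = 1111111100000000
  (~b & ~a) = 1111000000000000
  (~d | (~b & ~a)) = 1111101010101010
  ((c & (a | (d & b))) & (~d | (~b & ~a))) = 0000000000100010
  ((b & c) | ((c & (a | (d & b))) & (~d | (~b & ~a)))) = 0000001100100011

((b & c) | ((c & (a | (d & b))) & (~d | (~b & ~a))))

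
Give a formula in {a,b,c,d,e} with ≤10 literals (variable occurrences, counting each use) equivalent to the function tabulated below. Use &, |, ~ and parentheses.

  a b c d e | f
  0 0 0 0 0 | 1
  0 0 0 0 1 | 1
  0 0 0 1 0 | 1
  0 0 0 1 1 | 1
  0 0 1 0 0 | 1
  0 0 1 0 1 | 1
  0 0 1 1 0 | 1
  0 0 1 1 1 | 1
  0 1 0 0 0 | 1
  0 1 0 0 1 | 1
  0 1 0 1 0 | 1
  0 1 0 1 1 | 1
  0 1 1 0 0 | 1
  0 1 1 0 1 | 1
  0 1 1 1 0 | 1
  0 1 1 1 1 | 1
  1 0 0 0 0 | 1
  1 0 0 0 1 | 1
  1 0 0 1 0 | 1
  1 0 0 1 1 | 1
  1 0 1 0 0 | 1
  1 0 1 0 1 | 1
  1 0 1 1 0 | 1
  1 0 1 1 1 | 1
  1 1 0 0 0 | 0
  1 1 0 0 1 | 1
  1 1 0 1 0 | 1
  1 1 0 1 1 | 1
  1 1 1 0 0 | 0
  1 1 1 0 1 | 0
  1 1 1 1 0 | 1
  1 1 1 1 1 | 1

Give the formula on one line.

(((d | ~b) | (~c & e)) | (((d & (e | ~c)) & ~c) | ~a))

  ~b = 11111111000000001111111100000000
  (d | ~b) = 11111111001100111111111100110011
  ~c = 11110000111100001111000011110000
  (~c & e) = 01010000010100000101000001010000
  ((d | ~b) | (~c & e)) = 11111111011100111111111101110011
  (e | ~c) = 11110101111101011111010111110101
  (d & (e | ~c)) = 00110001001100010011000100110001
  ((d & (e | ~c)) & ~c) = 00110000001100000011000000110000
  ~a = 11111111111111110000000000000000
  (((d & (e | ~c)) & ~c) | ~a) = 11111111111111110011000000110000
  (((d | ~b) | (~c & e)) | (((d & (e | ~c)) & ~c) | ~a)) = 11111111111111111111111101110011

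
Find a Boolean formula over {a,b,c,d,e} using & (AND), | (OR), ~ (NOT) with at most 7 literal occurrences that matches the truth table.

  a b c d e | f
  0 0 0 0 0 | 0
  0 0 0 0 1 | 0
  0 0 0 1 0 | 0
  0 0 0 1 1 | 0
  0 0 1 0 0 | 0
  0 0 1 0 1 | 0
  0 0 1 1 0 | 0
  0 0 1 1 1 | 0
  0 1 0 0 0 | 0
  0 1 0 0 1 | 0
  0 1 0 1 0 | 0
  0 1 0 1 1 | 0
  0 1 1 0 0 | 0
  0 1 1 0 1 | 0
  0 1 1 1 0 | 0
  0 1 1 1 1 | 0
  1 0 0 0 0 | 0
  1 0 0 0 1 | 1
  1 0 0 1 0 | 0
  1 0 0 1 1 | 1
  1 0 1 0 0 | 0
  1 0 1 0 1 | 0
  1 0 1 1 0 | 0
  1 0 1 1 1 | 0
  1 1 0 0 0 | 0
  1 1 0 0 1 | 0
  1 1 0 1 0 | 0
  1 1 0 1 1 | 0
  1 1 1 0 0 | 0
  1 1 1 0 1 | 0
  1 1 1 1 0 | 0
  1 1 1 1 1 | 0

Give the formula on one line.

  ~b = 11111111000000001111111100000000
  (a & ~b) = 00000000000000001111111100000000
  ~c = 11110000111100001111000011110000
  (~c & e) = 01010000010100000101000001010000
  ((a & ~b) & (~c & e)) = 00000000000000000101000000000000

((a & ~b) & (~c & e))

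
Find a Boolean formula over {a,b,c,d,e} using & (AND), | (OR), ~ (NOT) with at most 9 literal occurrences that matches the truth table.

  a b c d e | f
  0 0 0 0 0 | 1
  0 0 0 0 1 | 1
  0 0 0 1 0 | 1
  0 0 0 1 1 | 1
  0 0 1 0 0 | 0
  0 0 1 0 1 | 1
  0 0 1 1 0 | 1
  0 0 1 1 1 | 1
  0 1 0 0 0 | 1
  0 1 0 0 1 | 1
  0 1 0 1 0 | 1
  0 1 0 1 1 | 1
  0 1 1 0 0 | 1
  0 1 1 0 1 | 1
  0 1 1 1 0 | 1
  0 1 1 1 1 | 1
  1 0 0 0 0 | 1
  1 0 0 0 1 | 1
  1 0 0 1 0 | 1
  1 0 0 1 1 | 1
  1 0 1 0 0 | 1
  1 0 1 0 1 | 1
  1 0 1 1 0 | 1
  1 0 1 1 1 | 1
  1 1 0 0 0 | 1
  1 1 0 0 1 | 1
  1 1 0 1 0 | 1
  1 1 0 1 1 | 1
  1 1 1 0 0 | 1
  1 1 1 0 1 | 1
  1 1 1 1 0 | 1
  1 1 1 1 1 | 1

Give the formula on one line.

  (d | b) = 00110011111111110011001111111111
  ((d | b) | e) = 01110111111111110111011111111111
  ~c = 11110000111100001111000011110000
  (b | ~c) = 11110000111111111111000011111111
  (a | (b | ~c)) = 11110000111111111111111111111111
  (((d | b) | e) | (a | (b | ~c))) = 11110111111111111111111111111111

(((d | b) | e) | (a | (b | ~c)))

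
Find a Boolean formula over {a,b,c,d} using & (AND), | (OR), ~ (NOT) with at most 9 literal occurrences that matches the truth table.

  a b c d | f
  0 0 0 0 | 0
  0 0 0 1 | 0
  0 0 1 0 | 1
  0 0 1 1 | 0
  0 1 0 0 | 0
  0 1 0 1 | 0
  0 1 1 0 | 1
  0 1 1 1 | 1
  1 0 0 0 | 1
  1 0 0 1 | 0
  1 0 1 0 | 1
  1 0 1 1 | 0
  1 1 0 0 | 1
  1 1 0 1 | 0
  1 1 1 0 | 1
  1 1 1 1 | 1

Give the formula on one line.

  (a | c) = 0011001111111111
  ~d = 1010101010101010
  (~d | b) = 1010111110101111
  ((a | c) & (~d | b)) = 0010001110101111
  ~a = 1111111100000000
  (~a | ~d) = 1111111110101010
  (c | (~a | ~d)) = 1111111110111011
  (((a | c) & (~d | b)) & (c | (~a | ~d))) = 0010001110101011

(((a | c) & (~d | b)) & (c | (~a | ~d)))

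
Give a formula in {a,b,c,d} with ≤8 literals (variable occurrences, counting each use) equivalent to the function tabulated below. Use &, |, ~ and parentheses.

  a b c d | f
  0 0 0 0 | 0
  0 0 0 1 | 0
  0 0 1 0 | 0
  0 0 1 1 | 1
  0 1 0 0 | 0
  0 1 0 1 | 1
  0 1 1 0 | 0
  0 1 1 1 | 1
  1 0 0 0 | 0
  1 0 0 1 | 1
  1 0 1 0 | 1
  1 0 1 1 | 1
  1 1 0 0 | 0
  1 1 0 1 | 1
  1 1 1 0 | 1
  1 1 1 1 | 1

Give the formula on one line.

  (b | a) = 0000111111111111
  ~b = 1111000011110000
  (~b & c) = 0011000000110000
  ((b | a) | (~b & c)) = 0011111111111111
  (((b | a) | (~b & c)) & d) = 0001010101010101
  (a & c) = 0000000000110011
  ((((b | a) | (~b & c)) & d) | (a & c)) = 0001010101110111

((((b | a) | (~b & c)) & d) | (a & c))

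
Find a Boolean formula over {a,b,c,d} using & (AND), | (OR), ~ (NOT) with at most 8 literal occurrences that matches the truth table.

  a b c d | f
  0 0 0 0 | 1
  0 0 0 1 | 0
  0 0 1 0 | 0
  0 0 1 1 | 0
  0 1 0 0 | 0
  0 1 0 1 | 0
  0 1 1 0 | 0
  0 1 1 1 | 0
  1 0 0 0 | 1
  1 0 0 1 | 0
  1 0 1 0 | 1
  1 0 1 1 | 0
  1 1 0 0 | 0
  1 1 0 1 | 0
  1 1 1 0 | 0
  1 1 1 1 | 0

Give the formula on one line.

(((~c & ~b) | ((b | a) & (~d & ~b))) & (c | ~d))

  ~c = 1100110011001100
  ~b = 1111000011110000
  (~c & ~b) = 1100000011000000
  (b | a) = 0000111111111111
  ~d = 1010101010101010
  (~d & ~b) = 1010000010100000
  ((b | a) & (~d & ~b)) = 0000000010100000
  ((~c & ~b) | ((b | a) & (~d & ~b))) = 1100000011100000
  (c | ~d) = 1011101110111011
  (((~c & ~b) | ((b | a) & (~d & ~b))) & (c | ~d)) = 1000000010100000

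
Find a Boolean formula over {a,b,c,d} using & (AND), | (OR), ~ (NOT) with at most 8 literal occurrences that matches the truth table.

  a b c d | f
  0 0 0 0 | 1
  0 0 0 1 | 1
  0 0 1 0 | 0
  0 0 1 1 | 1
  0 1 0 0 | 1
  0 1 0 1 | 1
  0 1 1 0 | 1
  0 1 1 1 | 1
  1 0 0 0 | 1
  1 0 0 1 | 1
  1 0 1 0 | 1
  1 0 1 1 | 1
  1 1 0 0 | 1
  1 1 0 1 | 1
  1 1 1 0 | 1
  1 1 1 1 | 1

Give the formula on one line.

((d | (b & c)) | (a | ~c))

  (b & c) = 0000001100000011
  (d | (b & c)) = 0101011101010111
  ~c = 1100110011001100
  (a | ~c) = 1100110011111111
  ((d | (b & c)) | (a | ~c)) = 1101111111111111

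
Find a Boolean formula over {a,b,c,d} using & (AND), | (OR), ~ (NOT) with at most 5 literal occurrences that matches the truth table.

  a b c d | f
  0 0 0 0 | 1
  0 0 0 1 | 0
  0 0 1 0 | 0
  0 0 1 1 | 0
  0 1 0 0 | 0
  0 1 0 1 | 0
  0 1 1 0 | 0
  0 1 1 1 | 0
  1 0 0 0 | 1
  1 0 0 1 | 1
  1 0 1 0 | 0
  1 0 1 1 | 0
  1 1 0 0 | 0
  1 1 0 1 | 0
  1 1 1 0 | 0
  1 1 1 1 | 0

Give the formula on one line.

((~b & ~c) & ((~c & ~d) | a))

  ~b = 1111000011110000
  ~c = 1100110011001100
  (~b & ~c) = 1100000011000000
  ~d = 1010101010101010
  (~c & ~d) = 1000100010001000
  ((~c & ~d) | a) = 1000100011111111
  ((~b & ~c) & ((~c & ~d) | a)) = 1000000011000000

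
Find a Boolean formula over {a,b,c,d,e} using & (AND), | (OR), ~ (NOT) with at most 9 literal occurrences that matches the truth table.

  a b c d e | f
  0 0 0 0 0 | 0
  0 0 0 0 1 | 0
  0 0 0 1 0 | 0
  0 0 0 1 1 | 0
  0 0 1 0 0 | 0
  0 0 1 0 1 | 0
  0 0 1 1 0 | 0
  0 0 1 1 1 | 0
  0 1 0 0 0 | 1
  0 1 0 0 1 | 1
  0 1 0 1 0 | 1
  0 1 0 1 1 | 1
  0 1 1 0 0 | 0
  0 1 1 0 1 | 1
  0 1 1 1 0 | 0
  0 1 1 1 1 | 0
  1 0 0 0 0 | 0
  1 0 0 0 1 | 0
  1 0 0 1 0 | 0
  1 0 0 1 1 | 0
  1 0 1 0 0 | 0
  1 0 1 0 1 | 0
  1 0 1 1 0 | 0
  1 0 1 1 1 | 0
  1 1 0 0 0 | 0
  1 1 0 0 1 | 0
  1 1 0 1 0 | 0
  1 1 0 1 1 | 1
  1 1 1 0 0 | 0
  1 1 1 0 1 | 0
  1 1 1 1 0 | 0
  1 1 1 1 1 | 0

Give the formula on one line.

(b & ((((a | e) & (c & ~d)) | ~c) & ((e & d) | ~a)))

  (a | e) = 01010101010101011111111111111111
  ~d = 11001100110011001100110011001100
  (c & ~d) = 00001100000011000000110000001100
  ((a | e) & (c & ~d)) = 00000100000001000000110000001100
  ~c = 11110000111100001111000011110000
  (((a | e) & (c & ~d)) | ~c) = 11110100111101001111110011111100
  (e & d) = 00010001000100010001000100010001
  ~a = 11111111111111110000000000000000
  ((e & d) | ~a) = 11111111111111110001000100010001
  ((((a | e) & (c & ~d)) | ~c) & ((e & d) | ~a)) = 11110100111101000001000000010000
  (b & ((((a | e) & (c & ~d)) | ~c) & ((e & d) | ~a))) = 00000000111101000000000000010000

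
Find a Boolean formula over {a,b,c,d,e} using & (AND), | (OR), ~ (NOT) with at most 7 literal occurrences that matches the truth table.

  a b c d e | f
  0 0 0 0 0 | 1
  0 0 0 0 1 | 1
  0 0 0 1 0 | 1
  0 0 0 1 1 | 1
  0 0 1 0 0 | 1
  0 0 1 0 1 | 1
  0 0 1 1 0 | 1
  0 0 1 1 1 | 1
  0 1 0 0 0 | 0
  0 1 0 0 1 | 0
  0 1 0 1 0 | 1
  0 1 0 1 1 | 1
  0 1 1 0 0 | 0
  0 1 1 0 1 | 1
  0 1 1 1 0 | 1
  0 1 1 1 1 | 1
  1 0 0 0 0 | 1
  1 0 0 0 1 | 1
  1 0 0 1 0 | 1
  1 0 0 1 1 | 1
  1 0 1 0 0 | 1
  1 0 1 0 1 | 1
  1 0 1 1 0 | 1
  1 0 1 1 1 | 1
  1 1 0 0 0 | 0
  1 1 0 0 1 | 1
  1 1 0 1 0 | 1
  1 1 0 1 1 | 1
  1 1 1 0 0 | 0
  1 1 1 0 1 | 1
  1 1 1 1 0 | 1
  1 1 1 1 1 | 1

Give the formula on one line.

  ~b = 11111111000000001111111100000000
  (a & e) = 00000000000000000101010101010101
  (c | (a & e)) = 00001111000011110101111101011111
  (e & (c | (a & e))) = 00000101000001010101010101010101
  (d | (e & (c | (a & e)))) = 00110111001101110111011101110111
  (~b | (d | (e & (c | (a & e))))) = 11111111001101111111111101110111

(~b | (d | (e & (c | (a & e)))))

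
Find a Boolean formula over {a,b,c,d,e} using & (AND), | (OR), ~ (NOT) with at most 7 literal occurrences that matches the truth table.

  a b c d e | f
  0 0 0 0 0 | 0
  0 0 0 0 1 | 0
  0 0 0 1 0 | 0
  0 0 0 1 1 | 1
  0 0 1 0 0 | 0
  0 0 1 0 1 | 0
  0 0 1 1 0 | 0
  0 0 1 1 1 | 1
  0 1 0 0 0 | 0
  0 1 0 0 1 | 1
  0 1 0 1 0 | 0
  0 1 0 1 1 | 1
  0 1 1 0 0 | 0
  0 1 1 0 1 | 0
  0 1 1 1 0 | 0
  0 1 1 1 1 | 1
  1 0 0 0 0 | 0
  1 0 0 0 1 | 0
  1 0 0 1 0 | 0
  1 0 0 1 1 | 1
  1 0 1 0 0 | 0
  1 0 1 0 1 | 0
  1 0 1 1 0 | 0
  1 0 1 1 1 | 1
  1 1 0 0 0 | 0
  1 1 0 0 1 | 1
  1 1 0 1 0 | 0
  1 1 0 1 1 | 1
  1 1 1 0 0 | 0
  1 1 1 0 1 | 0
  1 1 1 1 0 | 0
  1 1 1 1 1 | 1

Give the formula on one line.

(((b & ~c) | d) & e)

  ~c = 11110000111100001111000011110000
  (b & ~c) = 00000000111100000000000011110000
  ((b & ~c) | d) = 00110011111100110011001111110011
  (((b & ~c) | d) & e) = 00010001010100010001000101010001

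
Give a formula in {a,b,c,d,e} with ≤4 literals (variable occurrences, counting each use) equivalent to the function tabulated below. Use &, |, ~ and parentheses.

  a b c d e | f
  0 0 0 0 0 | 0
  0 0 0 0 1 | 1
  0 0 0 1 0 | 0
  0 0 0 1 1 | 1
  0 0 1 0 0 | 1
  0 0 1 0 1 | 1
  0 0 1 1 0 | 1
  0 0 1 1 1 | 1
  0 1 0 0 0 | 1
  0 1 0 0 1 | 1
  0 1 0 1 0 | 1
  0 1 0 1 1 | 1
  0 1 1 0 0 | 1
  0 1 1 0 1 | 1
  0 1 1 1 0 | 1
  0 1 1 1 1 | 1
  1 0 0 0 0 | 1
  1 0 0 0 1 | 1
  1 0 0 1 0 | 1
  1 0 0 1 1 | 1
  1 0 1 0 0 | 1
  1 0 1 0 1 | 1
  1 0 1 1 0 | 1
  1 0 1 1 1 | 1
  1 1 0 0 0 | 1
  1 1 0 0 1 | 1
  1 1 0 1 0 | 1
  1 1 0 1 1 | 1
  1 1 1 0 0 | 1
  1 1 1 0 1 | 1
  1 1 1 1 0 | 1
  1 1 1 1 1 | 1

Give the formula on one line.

  (b | c) = 00001111111111110000111111111111
  (e | a) = 01010101010101011111111111111111
  ((b | c) | (e | a)) = 01011111111111111111111111111111

((b | c) | (e | a))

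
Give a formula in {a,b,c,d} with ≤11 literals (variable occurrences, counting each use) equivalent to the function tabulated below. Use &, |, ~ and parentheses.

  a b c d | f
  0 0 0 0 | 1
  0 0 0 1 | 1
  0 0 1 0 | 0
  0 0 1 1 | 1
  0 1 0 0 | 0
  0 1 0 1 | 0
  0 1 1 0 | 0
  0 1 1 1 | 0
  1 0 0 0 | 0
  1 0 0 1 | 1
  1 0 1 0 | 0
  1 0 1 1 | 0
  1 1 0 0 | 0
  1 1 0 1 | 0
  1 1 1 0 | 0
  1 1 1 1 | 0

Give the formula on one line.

(((~b | ~c) & ((~a | ~c) & (d | (~a & ~c)))) & ~b)

  ~b = 1111000011110000
  ~c = 1100110011001100
  (~b | ~c) = 1111110011111100
  ~a = 1111111100000000
  (~a | ~c) = 1111111111001100
  (~a & ~c) = 1100110000000000
  (d | (~a & ~c)) = 1101110101010101
  ((~a | ~c) & (d | (~a & ~c))) = 1101110101000100
  ((~b | ~c) & ((~a | ~c) & (d | (~a & ~c)))) = 1101110001000100
  (((~b | ~c) & ((~a | ~c) & (d | (~a & ~c)))) & ~b) = 1101000001000000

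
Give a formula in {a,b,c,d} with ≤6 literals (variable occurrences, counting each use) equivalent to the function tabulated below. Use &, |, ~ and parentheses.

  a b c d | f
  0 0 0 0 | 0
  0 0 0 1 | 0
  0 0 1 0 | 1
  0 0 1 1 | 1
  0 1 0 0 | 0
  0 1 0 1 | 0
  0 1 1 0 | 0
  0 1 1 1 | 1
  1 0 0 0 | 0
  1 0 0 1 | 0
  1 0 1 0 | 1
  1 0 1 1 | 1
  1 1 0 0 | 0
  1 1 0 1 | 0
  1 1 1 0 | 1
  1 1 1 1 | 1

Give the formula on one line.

  (b & d) = 0000010100000101
  (a | (b & d)) = 0000010111111111
  ((a | (b & d)) | d) = 0101010111111111
  ~b = 1111000011110000
  (((a | (b & d)) | d) | ~b) = 1111010111111111
  ((((a | (b & d)) | d) | ~b) & c) = 0011000100110011

((((a | (b & d)) | d) | ~b) & c)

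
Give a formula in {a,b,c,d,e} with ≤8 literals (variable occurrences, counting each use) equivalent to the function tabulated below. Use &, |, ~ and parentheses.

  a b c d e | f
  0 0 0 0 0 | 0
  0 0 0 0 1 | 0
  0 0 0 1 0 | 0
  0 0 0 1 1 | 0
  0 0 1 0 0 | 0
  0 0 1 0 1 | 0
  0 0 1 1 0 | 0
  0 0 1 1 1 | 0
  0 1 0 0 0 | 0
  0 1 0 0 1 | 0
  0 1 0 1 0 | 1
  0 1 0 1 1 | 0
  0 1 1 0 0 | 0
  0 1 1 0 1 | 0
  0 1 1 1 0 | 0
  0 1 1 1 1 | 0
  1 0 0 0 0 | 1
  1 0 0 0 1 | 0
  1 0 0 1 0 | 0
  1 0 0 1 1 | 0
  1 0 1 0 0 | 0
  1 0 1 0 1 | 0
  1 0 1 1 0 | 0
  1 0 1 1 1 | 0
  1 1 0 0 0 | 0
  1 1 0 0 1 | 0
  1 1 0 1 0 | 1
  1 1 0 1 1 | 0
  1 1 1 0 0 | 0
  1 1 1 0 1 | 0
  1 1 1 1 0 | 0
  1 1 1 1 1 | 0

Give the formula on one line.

(((~c & ~e) & ((b | e) | (a & ~d))) & (d | ~b))

  ~c = 11110000111100001111000011110000
  ~e = 10101010101010101010101010101010
  (~c & ~e) = 10100000101000001010000010100000
  (b | e) = 01010101111111110101010111111111
  ~d = 11001100110011001100110011001100
  (a & ~d) = 00000000000000001100110011001100
  ((b | e) | (a & ~d)) = 01010101111111111101110111111111
  ((~c & ~e) & ((b | e) | (a & ~d))) = 00000000101000001000000010100000
  ~b = 11111111000000001111111100000000
  (d | ~b) = 11111111001100111111111100110011
  (((~c & ~e) & ((b | e) | (a & ~d))) & (d | ~b)) = 00000000001000001000000000100000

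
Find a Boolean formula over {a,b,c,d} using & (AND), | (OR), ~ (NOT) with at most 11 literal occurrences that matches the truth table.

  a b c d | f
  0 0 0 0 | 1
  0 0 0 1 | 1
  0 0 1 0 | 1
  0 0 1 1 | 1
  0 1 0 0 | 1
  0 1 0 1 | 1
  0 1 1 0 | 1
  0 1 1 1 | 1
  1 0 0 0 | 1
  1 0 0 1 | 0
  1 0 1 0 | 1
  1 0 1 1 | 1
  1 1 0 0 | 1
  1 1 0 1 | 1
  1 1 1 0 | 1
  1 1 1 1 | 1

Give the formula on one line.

  ~a = 1111111100000000
  (~a | b) = 1111111100001111
  ~c = 1100110011001100
  (~c & b) = 0000110000001100
  (~c | d) = 1101110111011101
  (~a | (~c | d)) = 1111111111011101
  ~d = 1010101010101010
  ((~a | (~c | d)) & ~d) = 1010101010001000
  ((~c & b) | ((~a | (~c | d)) & ~d)) = 1010111010001100
  ((~a | b) | ((~c & b) | ((~a | (~c | d)) & ~d))) = 1111111110001111
  (c | ((~a | b) | ((~c & b) | ((~a | (~c | d)) & ~d)))) = 1111111110111111

(c | ((~a | b) | ((~c & b) | ((~a | (~c | d)) & ~d))))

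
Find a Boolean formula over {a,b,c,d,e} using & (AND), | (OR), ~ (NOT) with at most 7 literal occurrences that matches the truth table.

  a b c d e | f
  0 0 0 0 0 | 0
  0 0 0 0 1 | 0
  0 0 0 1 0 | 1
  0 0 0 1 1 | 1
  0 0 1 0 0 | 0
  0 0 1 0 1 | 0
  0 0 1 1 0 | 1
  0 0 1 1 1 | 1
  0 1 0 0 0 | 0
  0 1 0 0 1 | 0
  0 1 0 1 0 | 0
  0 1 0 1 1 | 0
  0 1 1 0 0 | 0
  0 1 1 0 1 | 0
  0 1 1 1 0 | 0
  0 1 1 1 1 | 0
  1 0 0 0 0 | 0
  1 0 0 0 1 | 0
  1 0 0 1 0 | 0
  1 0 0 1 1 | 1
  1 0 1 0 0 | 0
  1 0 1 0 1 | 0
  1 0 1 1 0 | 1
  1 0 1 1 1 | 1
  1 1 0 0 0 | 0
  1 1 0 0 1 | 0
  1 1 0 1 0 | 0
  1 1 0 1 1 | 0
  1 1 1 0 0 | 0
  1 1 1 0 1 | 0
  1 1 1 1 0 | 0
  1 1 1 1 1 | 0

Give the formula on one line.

((~b & d) & (e | (c | ~a)))

  ~b = 11111111000000001111111100000000
  (~b & d) = 00110011000000000011001100000000
  ~a = 11111111111111110000000000000000
  (c | ~a) = 11111111111111110000111100001111
  (e | (c | ~a)) = 11111111111111110101111101011111
  ((~b & d) & (e | (c | ~a))) = 00110011000000000001001100000000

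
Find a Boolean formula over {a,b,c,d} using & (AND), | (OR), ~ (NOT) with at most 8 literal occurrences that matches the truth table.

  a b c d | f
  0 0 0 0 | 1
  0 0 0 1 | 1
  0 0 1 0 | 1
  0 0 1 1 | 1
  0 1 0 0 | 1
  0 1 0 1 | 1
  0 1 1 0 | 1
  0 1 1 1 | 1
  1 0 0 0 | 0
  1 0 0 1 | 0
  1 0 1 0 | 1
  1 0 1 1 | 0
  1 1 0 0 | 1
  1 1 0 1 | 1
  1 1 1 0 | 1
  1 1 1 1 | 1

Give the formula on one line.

(b | (~a | ((b | (c & (a | ~c))) & ~d)))

  ~a = 1111111100000000
  ~c = 1100110011001100
  (a | ~c) = 1100110011111111
  (c & (a | ~c)) = 0000000000110011
  (b | (c & (a | ~c))) = 0000111100111111
  ~d = 1010101010101010
  ((b | (c & (a | ~c))) & ~d) = 0000101000101010
  (~a | ((b | (c & (a | ~c))) & ~d)) = 1111111100101010
  (b | (~a | ((b | (c & (a | ~c))) & ~d))) = 1111111100101111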